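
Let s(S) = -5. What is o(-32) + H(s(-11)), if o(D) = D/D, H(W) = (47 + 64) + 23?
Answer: 135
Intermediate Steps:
H(W) = 134 (H(W) = 111 + 23 = 134)
o(D) = 1
o(-32) + H(s(-11)) = 1 + 134 = 135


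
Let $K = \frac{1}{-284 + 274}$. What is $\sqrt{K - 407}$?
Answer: $\frac{i \sqrt{40710}}{10} \approx 20.177 i$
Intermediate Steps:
$K = - \frac{1}{10}$ ($K = \frac{1}{-10} = - \frac{1}{10} \approx -0.1$)
$\sqrt{K - 407} = \sqrt{- \frac{1}{10} - 407} = \sqrt{- \frac{4071}{10}} = \frac{i \sqrt{40710}}{10}$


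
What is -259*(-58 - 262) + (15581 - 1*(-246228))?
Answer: 344689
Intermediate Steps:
-259*(-58 - 262) + (15581 - 1*(-246228)) = -259*(-320) + (15581 + 246228) = 82880 + 261809 = 344689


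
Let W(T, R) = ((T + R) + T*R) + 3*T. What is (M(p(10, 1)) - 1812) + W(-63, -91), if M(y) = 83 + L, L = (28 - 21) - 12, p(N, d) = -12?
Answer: 3656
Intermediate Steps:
L = -5 (L = 7 - 12 = -5)
W(T, R) = R + 4*T + R*T (W(T, R) = ((R + T) + R*T) + 3*T = (R + T + R*T) + 3*T = R + 4*T + R*T)
M(y) = 78 (M(y) = 83 - 5 = 78)
(M(p(10, 1)) - 1812) + W(-63, -91) = (78 - 1812) + (-91 + 4*(-63) - 91*(-63)) = -1734 + (-91 - 252 + 5733) = -1734 + 5390 = 3656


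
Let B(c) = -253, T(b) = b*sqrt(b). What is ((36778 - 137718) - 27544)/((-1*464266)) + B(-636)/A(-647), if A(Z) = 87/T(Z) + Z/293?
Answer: 3022664229998635614613/26318478371038634704 + 1222585653333*I*sqrt(647)/113376720979088 ≈ 114.85 + 0.27429*I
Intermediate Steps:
T(b) = b**(3/2)
A(Z) = 87/Z**(3/2) + Z/293 (A(Z) = 87/(Z**(3/2)) + Z/293 = 87/Z**(3/2) + Z*(1/293) = 87/Z**(3/2) + Z/293)
((36778 - 137718) - 27544)/((-1*464266)) + B(-636)/A(-647) = ((36778 - 137718) - 27544)/((-1*464266)) - 253/(87/(-647)**(3/2) + (1/293)*(-647)) = (-100940 - 27544)/(-464266) - 253/(87*(I*sqrt(647)/418609) - 647/293) = -128484*(-1/464266) - 253/(87*I*sqrt(647)/418609 - 647/293) = 64242/232133 - 253/(-647/293 + 87*I*sqrt(647)/418609)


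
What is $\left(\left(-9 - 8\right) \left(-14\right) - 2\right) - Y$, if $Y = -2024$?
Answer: $2260$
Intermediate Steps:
$\left(\left(-9 - 8\right) \left(-14\right) - 2\right) - Y = \left(\left(-9 - 8\right) \left(-14\right) - 2\right) - -2024 = \left(\left(-17\right) \left(-14\right) - 2\right) + 2024 = \left(238 - 2\right) + 2024 = 236 + 2024 = 2260$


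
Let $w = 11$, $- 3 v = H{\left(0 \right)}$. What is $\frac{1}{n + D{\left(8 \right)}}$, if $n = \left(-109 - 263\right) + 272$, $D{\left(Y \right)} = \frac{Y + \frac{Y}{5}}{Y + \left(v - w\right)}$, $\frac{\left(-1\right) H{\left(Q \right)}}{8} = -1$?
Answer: $- \frac{85}{8644} \approx -0.0098334$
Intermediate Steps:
$H{\left(Q \right)} = 8$ ($H{\left(Q \right)} = \left(-8\right) \left(-1\right) = 8$)
$v = - \frac{8}{3}$ ($v = \left(- \frac{1}{3}\right) 8 = - \frac{8}{3} \approx -2.6667$)
$D{\left(Y \right)} = \frac{6 Y}{5 \left(- \frac{41}{3} + Y\right)}$ ($D{\left(Y \right)} = \frac{Y + \frac{Y}{5}}{Y - \frac{41}{3}} = \frac{\frac{6}{5} Y}{- \frac{41}{3} + Y} = \frac{6 Y}{5 \left(- \frac{41}{3} + Y\right)}$)
$n = -100$ ($n = -372 + 272 = -100$)
$\frac{1}{n + D{\left(8 \right)}} = \frac{1}{-100 + \frac{18}{5} \cdot 8 \frac{1}{-41 + 3 \cdot 8}} = \frac{1}{-100 + \frac{18}{5} \cdot 8 \frac{1}{-41 + 24}} = \frac{1}{-100 + \frac{18}{5} \cdot 8 \frac{1}{-17}} = \frac{1}{-100 + \frac{18}{5} \cdot 8 \left(- \frac{1}{17}\right)} = \frac{1}{-100 - \frac{144}{85}} = \frac{1}{- \frac{8644}{85}} = - \frac{85}{8644}$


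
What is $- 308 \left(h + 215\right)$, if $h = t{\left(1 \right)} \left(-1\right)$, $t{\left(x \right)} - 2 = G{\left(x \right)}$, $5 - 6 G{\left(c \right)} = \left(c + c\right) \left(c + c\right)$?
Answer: $- \frac{196658}{3} \approx -65553.0$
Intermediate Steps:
$G{\left(c \right)} = \frac{5}{6} - \frac{2 c^{2}}{3}$ ($G{\left(c \right)} = \frac{5}{6} - \frac{\left(c + c\right) \left(c + c\right)}{6} = \frac{5}{6} - \frac{2 c 2 c}{6} = \frac{5}{6} - \frac{4 c^{2}}{6} = \frac{5}{6} - \frac{2 c^{2}}{3}$)
$t{\left(x \right)} = \frac{17}{6} - \frac{2 x^{2}}{3}$ ($t{\left(x \right)} = 2 - \left(- \frac{5}{6} + \frac{2 x^{2}}{3}\right) = \frac{17}{6} - \frac{2 x^{2}}{3}$)
$h = - \frac{13}{6}$ ($h = \left(\frac{17}{6} - \frac{2 \cdot 1^{2}}{3}\right) \left(-1\right) = \left(\frac{17}{6} - \frac{2}{3}\right) \left(-1\right) = \frac{13}{6} \left(-1\right) = - \frac{13}{6} \approx -2.1667$)
$- 308 \left(h + 215\right) = - 308 \left(- \frac{13}{6} + 215\right) = \left(-308\right) \frac{1277}{6} = - \frac{196658}{3}$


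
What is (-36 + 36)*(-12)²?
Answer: 0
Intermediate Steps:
(-36 + 36)*(-12)² = 0*144 = 0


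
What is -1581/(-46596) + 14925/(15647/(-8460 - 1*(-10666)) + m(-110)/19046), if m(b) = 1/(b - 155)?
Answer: 215091199012527379/102217877822764 ≈ 2104.2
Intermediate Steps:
m(b) = 1/(-155 + b)
-1581/(-46596) + 14925/(15647/(-8460 - 1*(-10666)) + m(-110)/19046) = -1581/(-46596) + 14925/(15647/(-8460 - 1*(-10666)) + 1/(-155 - 110*19046)) = -1581*(-1/46596) + 14925/(15647/(-8460 + 10666) + (1/19046)/(-265)) = 527/15532 + 14925/(15647/2206 - 1/265*1/19046) = 527/15532 + 14925/(15647*(1/2206) - 1/5047190) = 527/15532 + 14925/(15647/2206 - 1/5047190) = 527/15532 + 14925/(19743344931/2783525285) = 527/15532 + 14925*(2783525285/19743344931) = 527/15532 + 13848038292875/6581114977 = 215091199012527379/102217877822764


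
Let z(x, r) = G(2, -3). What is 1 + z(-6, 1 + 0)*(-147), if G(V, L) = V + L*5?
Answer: 1912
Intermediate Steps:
G(V, L) = V + 5*L
z(x, r) = -13 (z(x, r) = 2 + 5*(-3) = 2 - 15 = -13)
1 + z(-6, 1 + 0)*(-147) = 1 - 13*(-147) = 1 + 1911 = 1912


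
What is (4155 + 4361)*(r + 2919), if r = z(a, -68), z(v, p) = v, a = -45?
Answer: 24474984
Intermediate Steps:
r = -45
(4155 + 4361)*(r + 2919) = (4155 + 4361)*(-45 + 2919) = 8516*2874 = 24474984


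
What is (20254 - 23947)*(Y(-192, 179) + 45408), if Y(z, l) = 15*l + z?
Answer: -176898393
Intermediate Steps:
Y(z, l) = z + 15*l
(20254 - 23947)*(Y(-192, 179) + 45408) = (20254 - 23947)*((-192 + 15*179) + 45408) = -3693*((-192 + 2685) + 45408) = -3693*(2493 + 45408) = -3693*47901 = -176898393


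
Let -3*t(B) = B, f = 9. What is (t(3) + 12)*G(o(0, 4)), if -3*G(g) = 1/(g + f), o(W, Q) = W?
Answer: -11/27 ≈ -0.40741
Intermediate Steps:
G(g) = -1/(3*(9 + g)) (G(g) = -1/(3*(g + 9)) = -1/(3*(9 + g)))
t(B) = -B/3
(t(3) + 12)*G(o(0, 4)) = (-⅓*3 + 12)*(-1/(27 + 3*0)) = (-1 + 12)*(-1/(27 + 0)) = 11*(-1/27) = -11/27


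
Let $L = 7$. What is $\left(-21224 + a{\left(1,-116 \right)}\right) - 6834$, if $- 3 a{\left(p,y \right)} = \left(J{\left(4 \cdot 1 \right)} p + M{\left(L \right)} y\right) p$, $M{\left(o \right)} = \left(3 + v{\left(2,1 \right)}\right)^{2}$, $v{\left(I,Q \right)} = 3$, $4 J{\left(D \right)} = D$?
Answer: $- \frac{79999}{3} \approx -26666.0$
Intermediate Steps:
$J{\left(D \right)} = \frac{D}{4}$
$M{\left(o \right)} = 36$ ($M{\left(o \right)} = \left(3 + 3\right)^{2} = 6^{2} = 36$)
$a{\left(p,y \right)} = - \frac{p \left(p + 36 y\right)}{3}$ ($a{\left(p,y \right)} = - \frac{\left(\frac{4 \cdot 1}{4} p + 36 y\right) p}{3} = - \frac{\left(\frac{1}{4} \cdot 4 p + 36 y\right) p}{3} = - \frac{\left(1 p + 36 y\right) p}{3} = - \frac{\left(p + 36 y\right) p}{3} = - \frac{p \left(p + 36 y\right)}{3}$)
$\left(-21224 + a{\left(1,-116 \right)}\right) - 6834 = \left(-21224 - \frac{1 + 36 \left(-116\right)}{3}\right) - 6834 = \left(-21224 - \frac{1 - 4176}{3}\right) - 6834 = \left(-21224 - \frac{1}{3} \left(-4175\right)\right) - 6834 = \left(-21224 + \frac{4175}{3}\right) - 6834 = - \frac{59497}{3} - 6834 = - \frac{79999}{3}$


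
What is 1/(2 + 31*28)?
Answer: 1/870 ≈ 0.0011494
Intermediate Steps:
1/(2 + 31*28) = 1/(2 + 868) = 1/870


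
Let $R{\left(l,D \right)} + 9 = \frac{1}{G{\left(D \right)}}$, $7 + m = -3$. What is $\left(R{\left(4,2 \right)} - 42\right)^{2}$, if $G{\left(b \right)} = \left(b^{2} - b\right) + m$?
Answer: $\frac{167281}{64} \approx 2613.8$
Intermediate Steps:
$m = -10$ ($m = -7 - 3 = -10$)
$G{\left(b \right)} = -10 + b^{2} - b$ ($G{\left(b \right)} = \left(b^{2} - b\right) - 10 = -10 + b^{2} - b$)
$R{\left(l,D \right)} = -9 + \frac{1}{-10 + D^{2} - D}$
$\left(R{\left(4,2 \right)} - 42\right)^{2} = \left(\frac{-91 - 18 + 9 \cdot 2^{2}}{10 + 2 - 2^{2}} - 42\right)^{2} = \left(\frac{-91 - 18 + 9 \cdot 4}{10 + 2 - 4} - 42\right)^{2} = \left(\frac{-91 - 18 + 36}{10 + 2 - 4} - 42\right)^{2} = \left(\frac{1}{8} \left(-73\right) - 42\right)^{2} = \left(- \frac{73}{8} - 42\right)^{2} = \left(- \frac{409}{8}\right)^{2} = \frac{167281}{64}$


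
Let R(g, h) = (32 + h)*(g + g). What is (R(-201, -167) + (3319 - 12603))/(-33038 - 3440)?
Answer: -22493/18239 ≈ -1.2332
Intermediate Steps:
R(g, h) = 2*g*(32 + h) (R(g, h) = (32 + h)*(2*g) = 2*g*(32 + h))
(R(-201, -167) + (3319 - 12603))/(-33038 - 3440) = (2*(-201)*(32 - 167) + (3319 - 12603))/(-33038 - 3440) = (2*(-201)*(-135) - 9284)/(-36478) = (54270 - 9284)*(-1/36478) = 44986*(-1/36478) = -22493/18239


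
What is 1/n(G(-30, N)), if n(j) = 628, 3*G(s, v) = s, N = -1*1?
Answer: 1/628 ≈ 0.0015924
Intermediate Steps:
N = -1
G(s, v) = s/3
1/n(G(-30, N)) = 1/628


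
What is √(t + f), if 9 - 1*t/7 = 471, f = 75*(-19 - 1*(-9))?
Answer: 4*I*√249 ≈ 63.119*I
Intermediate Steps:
f = -750 (f = 75*(-19 + 9) = 75*(-10) = -750)
t = -3234 (t = 63 - 7*471 = 63 - 3297 = -3234)
√(t + f) = √(-3234 - 750) = √(-3984) = 4*I*√249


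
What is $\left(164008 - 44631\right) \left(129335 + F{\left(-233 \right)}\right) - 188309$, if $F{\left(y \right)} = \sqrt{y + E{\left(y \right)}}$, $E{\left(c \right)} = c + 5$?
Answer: $15439435986 + 119377 i \sqrt{461} \approx 1.5439 \cdot 10^{10} + 2.5631 \cdot 10^{6} i$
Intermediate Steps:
$E{\left(c \right)} = 5 + c$
$F{\left(y \right)} = \sqrt{5 + 2 y}$ ($F{\left(y \right)} = \sqrt{y + \left(5 + y\right)} = \sqrt{5 + 2 y}$)
$\left(164008 - 44631\right) \left(129335 + F{\left(-233 \right)}\right) - 188309 = \left(164008 - 44631\right) \left(129335 + \sqrt{5 + 2 \left(-233\right)}\right) - 188309 = 119377 \left(129335 + \sqrt{5 - 466}\right) - 188309 = 119377 \left(129335 + \sqrt{-461}\right) - 188309 = 119377 \left(129335 + i \sqrt{461}\right) - 188309 = \left(15439624295 + 119377 i \sqrt{461}\right) - 188309 = 15439435986 + 119377 i \sqrt{461}$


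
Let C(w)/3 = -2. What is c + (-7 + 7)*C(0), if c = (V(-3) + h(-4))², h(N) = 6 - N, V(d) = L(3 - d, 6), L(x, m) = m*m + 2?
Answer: 2304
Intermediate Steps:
C(w) = -6 (C(w) = 3*(-2) = -6)
L(x, m) = 2 + m² (L(x, m) = m² + 2 = 2 + m²)
V(d) = 38 (V(d) = 2 + 6² = 2 + 36 = 38)
c = 2304 (c = (38 + (6 - 1*(-4)))² = (38 + (6 + 4))² = (38 + 10)² = 48² = 2304)
c + (-7 + 7)*C(0) = 2304 + (-7 + 7)*(-6) = 2304 + 0*(-6) = 2304 + 0 = 2304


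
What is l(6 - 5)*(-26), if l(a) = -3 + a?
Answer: 52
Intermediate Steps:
l(6 - 5)*(-26) = (-3 + (6 - 5))*(-26) = (-3 + 1)*(-26) = -2*(-26) = 52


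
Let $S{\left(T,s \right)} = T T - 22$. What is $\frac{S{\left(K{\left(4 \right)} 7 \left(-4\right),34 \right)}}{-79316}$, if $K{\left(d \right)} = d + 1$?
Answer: $- \frac{39}{158} \approx -0.24684$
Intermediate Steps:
$K{\left(d \right)} = 1 + d$
$S{\left(T,s \right)} = -22 + T^{2}$ ($S{\left(T,s \right)} = T^{2} - 22 = -22 + T^{2}$)
$\frac{S{\left(K{\left(4 \right)} 7 \left(-4\right),34 \right)}}{-79316} = \frac{-22 + \left(\left(1 + 4\right) 7 \left(-4\right)\right)^{2}}{-79316} = \left(-22 + \left(5 \cdot 7 \left(-4\right)\right)^{2}\right) \left(- \frac{1}{79316}\right) = \left(-22 + \left(35 \left(-4\right)\right)^{2}\right) \left(- \frac{1}{79316}\right) = \left(-22 + \left(-140\right)^{2}\right) \left(- \frac{1}{79316}\right) = \left(-22 + 19600\right) \left(- \frac{1}{79316}\right) = 19578 \left(- \frac{1}{79316}\right) = - \frac{39}{158}$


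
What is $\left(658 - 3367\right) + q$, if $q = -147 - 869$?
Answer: $-3725$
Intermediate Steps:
$q = -1016$ ($q = -147 - 869 = -1016$)
$\left(658 - 3367\right) + q = \left(658 - 3367\right) - 1016 = -2709 - 1016 = -3725$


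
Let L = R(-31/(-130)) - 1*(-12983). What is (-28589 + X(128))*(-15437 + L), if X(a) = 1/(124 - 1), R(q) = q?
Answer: 560853796547/7995 ≈ 7.0151e+7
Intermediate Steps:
L = 1687821/130 (L = -31/(-130) - 1*(-12983) = -31*(-1/130) + 12983 = 31/130 + 12983 = 1687821/130 ≈ 12983.)
X(a) = 1/123
(-28589 + X(128))*(-15437 + L) = (-28589 + 1/123)*(-15437 + 1687821/130) = -3516446/123*(-318989/130) = 560853796547/7995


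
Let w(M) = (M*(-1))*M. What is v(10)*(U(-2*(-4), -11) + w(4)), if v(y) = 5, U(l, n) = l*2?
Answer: 0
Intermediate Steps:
U(l, n) = 2*l
w(M) = -M² (w(M) = (-M)*M = -M²)
v(10)*(U(-2*(-4), -11) + w(4)) = 5*(2*(-2*(-4)) - 1*4²) = 5*(2*8 - 1*16) = 5*(16 - 16) = 5*0 = 0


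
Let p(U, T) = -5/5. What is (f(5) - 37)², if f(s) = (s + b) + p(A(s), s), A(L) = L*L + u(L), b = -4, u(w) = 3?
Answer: 1369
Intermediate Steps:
A(L) = 3 + L² (A(L) = L*L + 3 = L² + 3 = 3 + L²)
p(U, T) = -1 (p(U, T) = -5*⅕ = -1)
f(s) = -5 + s (f(s) = (s - 4) - 1 = (-4 + s) - 1 = -5 + s)
(f(5) - 37)² = ((-5 + 5) - 37)² = (0 - 37)² = (-37)² = 1369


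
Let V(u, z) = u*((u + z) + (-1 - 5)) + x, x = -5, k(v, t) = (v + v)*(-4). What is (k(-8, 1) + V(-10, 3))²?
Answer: 35721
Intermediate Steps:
k(v, t) = -8*v (k(v, t) = (2*v)*(-4) = -8*v)
V(u, z) = -5 + u*(-6 + u + z) (V(u, z) = u*((u + z) + (-1 - 5)) - 5 = u*((u + z) - 6) - 5 = u*(-6 + u + z) - 5 = -5 + u*(-6 + u + z))
(k(-8, 1) + V(-10, 3))² = (-8*(-8) + (-5 + (-10)² - 6*(-10) - 10*3))² = (64 + (-5 + 100 + 60 - 30))² = (64 + 125)² = 189² = 35721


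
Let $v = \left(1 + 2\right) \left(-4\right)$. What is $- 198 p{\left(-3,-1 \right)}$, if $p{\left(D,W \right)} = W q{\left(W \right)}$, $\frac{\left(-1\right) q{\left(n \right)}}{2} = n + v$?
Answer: $5148$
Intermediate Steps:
$v = -12$ ($v = 3 \left(-4\right) = -12$)
$q{\left(n \right)} = 24 - 2 n$ ($q{\left(n \right)} = - 2 \left(n - 12\right) = - 2 \left(-12 + n\right) = 24 - 2 n$)
$p{\left(D,W \right)} = W \left(24 - 2 W\right)$
$- 198 p{\left(-3,-1 \right)} = - 198 \cdot 2 \left(-1\right) \left(12 - -1\right) = - 198 \cdot 2 \left(-1\right) \left(12 + 1\right) = - 198 \cdot 2 \left(-1\right) 13 = \left(-198\right) \left(-26\right) = 5148$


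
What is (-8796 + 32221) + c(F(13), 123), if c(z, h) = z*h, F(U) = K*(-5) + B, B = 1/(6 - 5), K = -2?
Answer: 24778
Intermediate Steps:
B = 1 (B = 1/1 = 1)
F(U) = 11 (F(U) = -2*(-5) + 1 = 10 + 1 = 11)
c(z, h) = h*z
(-8796 + 32221) + c(F(13), 123) = (-8796 + 32221) + 123*11 = 23425 + 1353 = 24778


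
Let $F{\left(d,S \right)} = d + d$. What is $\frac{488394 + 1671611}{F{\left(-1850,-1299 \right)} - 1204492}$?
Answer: $- \frac{2160005}{1208192} \approx -1.7878$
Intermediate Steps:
$F{\left(d,S \right)} = 2 d$
$\frac{488394 + 1671611}{F{\left(-1850,-1299 \right)} - 1204492} = \frac{488394 + 1671611}{2 \left(-1850\right) - 1204492} = \frac{2160005}{-3700 - 1204492} = \frac{2160005}{-1208192} = 2160005 \left(- \frac{1}{1208192}\right) = - \frac{2160005}{1208192}$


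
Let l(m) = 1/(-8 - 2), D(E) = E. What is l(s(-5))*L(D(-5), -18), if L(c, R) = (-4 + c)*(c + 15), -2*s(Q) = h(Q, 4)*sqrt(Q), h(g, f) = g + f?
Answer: 9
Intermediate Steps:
h(g, f) = f + g
s(Q) = -sqrt(Q)*(4 + Q)/2 (s(Q) = -(4 + Q)*sqrt(Q)/2 = -sqrt(Q)*(4 + Q)/2)
L(c, R) = (-4 + c)*(15 + c)
l(m) = -1/10 (l(m) = 1/(-10) = -1/10)
l(s(-5))*L(D(-5), -18) = -(-60 + (-5)**2 + 11*(-5))/10 = -(-60 + 25 - 55)/10 = -1/10*(-90) = 9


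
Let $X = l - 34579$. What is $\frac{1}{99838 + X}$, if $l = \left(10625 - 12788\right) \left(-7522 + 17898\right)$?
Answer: $- \frac{1}{22378029} \approx -4.4687 \cdot 10^{-8}$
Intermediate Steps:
$l = -22443288$ ($l = \left(-2163\right) 10376 = -22443288$)
$X = -22477867$ ($X = -22443288 - 34579 = -22477867$)
$\frac{1}{99838 + X} = \frac{1}{99838 - 22477867} = \frac{1}{-22378029} = - \frac{1}{22378029}$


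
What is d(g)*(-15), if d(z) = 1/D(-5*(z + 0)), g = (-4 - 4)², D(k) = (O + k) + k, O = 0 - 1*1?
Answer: 15/641 ≈ 0.023401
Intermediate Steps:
O = -1 (O = 0 - 1 = -1)
D(k) = -1 + 2*k (D(k) = (-1 + k) + k = -1 + 2*k)
g = 64 (g = (-8)² = 64)
d(z) = 1/(-1 - 10*z) (d(z) = 1/(-1 + 2*(-5*(z + 0))) = 1/(-1 + 2*(-5*z)) = 1/(-1 - 10*z))
d(g)*(-15) = -15/(-1 - 10*64) = -15/(-1 - 640) = -15/(-641) = -1/641*(-15) = 15/641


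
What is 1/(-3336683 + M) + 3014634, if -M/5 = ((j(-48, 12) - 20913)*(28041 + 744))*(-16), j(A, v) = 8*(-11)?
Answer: 145801083656394221/48364439483 ≈ 3.0146e+6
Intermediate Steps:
j(A, v) = -88
M = -48361102800 (M = -5*(-88 - 20913)*(28041 + 744)*(-16) = -5*(-21001*28785)*(-16) = -(-3022568925)*(-16) = -5*9672220560 = -48361102800)
1/(-3336683 + M) + 3014634 = 1/(-3336683 - 48361102800) + 3014634 = 1/(-48364439483) + 3014634 = -1/48364439483 + 3014634 = 145801083656394221/48364439483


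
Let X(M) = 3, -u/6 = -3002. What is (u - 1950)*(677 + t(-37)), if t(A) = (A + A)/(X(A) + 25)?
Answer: 75820671/7 ≈ 1.0832e+7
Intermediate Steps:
u = 18012 (u = -6*(-3002) = 18012)
t(A) = A/14 (t(A) = (A + A)/(3 + 25) = (2*A)/28 = (2*A)*(1/28) = A/14)
(u - 1950)*(677 + t(-37)) = (18012 - 1950)*(677 + (1/14)*(-37)) = 16062*(677 - 37/14) = 16062*(9441/14) = 75820671/7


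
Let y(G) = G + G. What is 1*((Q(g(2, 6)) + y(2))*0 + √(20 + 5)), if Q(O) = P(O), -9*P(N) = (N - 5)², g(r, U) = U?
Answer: 5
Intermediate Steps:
P(N) = -(-5 + N)²/9 (P(N) = -(N - 5)²/9 = -(-5 + N)²/9)
Q(O) = -(-5 + O)²/9
y(G) = 2*G
1*((Q(g(2, 6)) + y(2))*0 + √(20 + 5)) = 1*((-(-5 + 6)²/9 + 2*2)*0 + √(20 + 5)) = 1*((-⅑*1² + 4)*0 + √25) = 1*((-⅑*1 + 4)*0 + 5) = 1*((-⅑ + 4)*0 + 5) = 1*((35/9)*0 + 5) = 1*(0 + 5) = 1*5 = 5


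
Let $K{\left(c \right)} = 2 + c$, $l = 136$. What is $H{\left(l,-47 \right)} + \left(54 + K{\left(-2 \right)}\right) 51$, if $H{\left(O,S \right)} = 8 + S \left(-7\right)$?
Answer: $3091$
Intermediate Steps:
$H{\left(O,S \right)} = 8 - 7 S$
$H{\left(l,-47 \right)} + \left(54 + K{\left(-2 \right)}\right) 51 = \left(8 - -329\right) + \left(54 + \left(2 - 2\right)\right) 51 = \left(8 + 329\right) + \left(54 + 0\right) 51 = 337 + 54 \cdot 51 = 337 + 2754 = 3091$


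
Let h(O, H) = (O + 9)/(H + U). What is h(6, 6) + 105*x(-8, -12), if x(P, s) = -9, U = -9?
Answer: -950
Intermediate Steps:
h(O, H) = (9 + O)/(-9 + H) (h(O, H) = (O + 9)/(H - 9) = (9 + O)/(-9 + H))
h(6, 6) + 105*x(-8, -12) = (9 + 6)/(-9 + 6) + 105*(-9) = 15/(-3) - 945 = -1/3*15 - 945 = -5 - 945 = -950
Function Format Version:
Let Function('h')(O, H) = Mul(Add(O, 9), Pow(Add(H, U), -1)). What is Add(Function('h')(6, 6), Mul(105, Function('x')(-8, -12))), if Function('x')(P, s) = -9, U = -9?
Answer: -950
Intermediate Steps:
Function('h')(O, H) = Mul(Pow(Add(-9, H), -1), Add(9, O)) (Function('h')(O, H) = Mul(Add(O, 9), Pow(Add(H, -9), -1)) = Mul(Add(9, O), Pow(Add(-9, H), -1)) = Mul(Pow(Add(-9, H), -1), Add(9, O)))
Add(Function('h')(6, 6), Mul(105, Function('x')(-8, -12))) = Add(Mul(Pow(Add(-9, 6), -1), Add(9, 6)), Mul(105, -9)) = Add(Mul(Pow(-3, -1), 15), -945) = Add(Mul(Rational(-1, 3), 15), -945) = Add(-5, -945) = -950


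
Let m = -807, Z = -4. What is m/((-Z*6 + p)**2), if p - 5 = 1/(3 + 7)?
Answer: -26900/28227 ≈ -0.95299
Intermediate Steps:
p = 51/10 (p = 5 + 1/(3 + 7) = 5 + 1/10 = 51/10 ≈ 5.1000)
m/((-Z*6 + p)**2) = -807/(-1*(-4)*6 + 51/10)**2 = -807/(4*6 + 51/10)**2 = -807/(24 + 51/10)**2 = -807/((291/10)**2) = -807/84681/100 = -807*100/84681 = -26900/28227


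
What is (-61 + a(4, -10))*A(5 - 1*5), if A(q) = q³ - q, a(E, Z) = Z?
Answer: 0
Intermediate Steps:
(-61 + a(4, -10))*A(5 - 1*5) = (-61 - 10)*((5 - 1*5)³ - (5 - 1*5)) = -71*((5 - 5)³ - (5 - 5)) = -71*(0³ - 1*0) = -71*(0 + 0) = -71*0 = 0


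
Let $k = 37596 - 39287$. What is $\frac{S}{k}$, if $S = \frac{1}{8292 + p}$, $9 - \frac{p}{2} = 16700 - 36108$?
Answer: $- \frac{1}{79690066} \approx -1.2549 \cdot 10^{-8}$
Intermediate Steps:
$p = 38834$ ($p = 18 - 2 \left(16700 - 36108\right) = 18 - -38816 = 18 + 38816 = 38834$)
$k = -1691$
$S = \frac{1}{47126}$ ($S = \frac{1}{8292 + 38834} = \frac{1}{47126} \approx 2.122 \cdot 10^{-5}$)
$\frac{S}{k} = \frac{1}{47126 \left(-1691\right)} = \frac{1}{47126} \left(- \frac{1}{1691}\right) = - \frac{1}{79690066}$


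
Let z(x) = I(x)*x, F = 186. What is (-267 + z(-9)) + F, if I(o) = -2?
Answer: -63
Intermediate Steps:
z(x) = -2*x
(-267 + z(-9)) + F = (-267 - 2*(-9)) + 186 = (-267 + 18) + 186 = -249 + 186 = -63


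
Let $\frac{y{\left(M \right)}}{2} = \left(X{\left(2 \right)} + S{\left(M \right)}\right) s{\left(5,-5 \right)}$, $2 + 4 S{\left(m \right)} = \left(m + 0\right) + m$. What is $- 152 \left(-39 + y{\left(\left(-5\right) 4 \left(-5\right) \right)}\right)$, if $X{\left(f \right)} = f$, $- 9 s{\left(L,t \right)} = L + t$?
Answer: $5928$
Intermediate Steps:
$s{\left(L,t \right)} = - \frac{L}{9} - \frac{t}{9}$ ($s{\left(L,t \right)} = - \frac{L + t}{9} = - \frac{L}{9} - \frac{t}{9}$)
$S{\left(m \right)} = - \frac{1}{2} + \frac{m}{2}$ ($S{\left(m \right)} = - \frac{1}{2} + \frac{\left(m + 0\right) + m}{4} = - \frac{1}{2} + \frac{m + m}{4} = - \frac{1}{2} + \frac{2 m}{4} = - \frac{1}{2} + \frac{m}{2}$)
$y{\left(M \right)} = 0$ ($y{\left(M \right)} = 2 \left(2 + \left(- \frac{1}{2} + \frac{M}{2}\right)\right) \left(\left(- \frac{1}{9}\right) 5 - - \frac{5}{9}\right) = 2 \left(\frac{3}{2} + \frac{M}{2}\right) \left(- \frac{5}{9} + \frac{5}{9}\right) = 2 \left(\frac{3}{2} + \frac{M}{2}\right) 0 = 2 \cdot 0 = 0$)
$- 152 \left(-39 + y{\left(\left(-5\right) 4 \left(-5\right) \right)}\right) = - 152 \left(-39 + 0\right) = \left(-152\right) \left(-39\right) = 5928$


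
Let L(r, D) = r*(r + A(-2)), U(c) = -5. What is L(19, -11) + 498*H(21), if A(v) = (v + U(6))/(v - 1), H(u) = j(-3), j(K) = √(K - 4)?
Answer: 1216/3 + 498*I*√7 ≈ 405.33 + 1317.6*I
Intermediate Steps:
j(K) = √(-4 + K)
H(u) = I*√7 (H(u) = √(-4 - 3) = √(-7) = I*√7)
A(v) = (-5 + v)/(-1 + v) (A(v) = (v - 5)/(v - 1) = (-5 + v)/(-1 + v))
L(r, D) = r*(7/3 + r) (L(r, D) = r*(r + (-5 - 2)/(-1 - 2)) = r*(r - 7/(-3)) = r*(r - ⅓*(-7)) = r*(r + 7/3) = r*(7/3 + r))
L(19, -11) + 498*H(21) = (⅓)*19*(7 + 3*19) + 498*(I*√7) = (⅓)*19*(7 + 57) + 498*I*√7 = (⅓)*19*64 + 498*I*√7 = 1216/3 + 498*I*√7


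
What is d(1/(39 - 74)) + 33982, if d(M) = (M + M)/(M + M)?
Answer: 33983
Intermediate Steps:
d(M) = 1 (d(M) = (2*M)/((2*M)) = (2*M)*(1/(2*M)) = 1)
d(1/(39 - 74)) + 33982 = 1 + 33982 = 33983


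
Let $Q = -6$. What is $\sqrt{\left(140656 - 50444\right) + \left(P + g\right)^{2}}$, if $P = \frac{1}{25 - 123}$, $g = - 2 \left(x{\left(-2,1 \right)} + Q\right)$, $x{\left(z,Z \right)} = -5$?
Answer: $\frac{\sqrt{871040073}}{98} \approx 301.16$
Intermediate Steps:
$g = 22$ ($g = - 2 \left(-5 - 6\right) = \left(-2\right) \left(-11\right) = 22$)
$P = - \frac{1}{98}$ ($P = \frac{1}{-98} = - \frac{1}{98} \approx -0.010204$)
$\sqrt{\left(140656 - 50444\right) + \left(P + g\right)^{2}} = \sqrt{\left(140656 - 50444\right) + \left(- \frac{1}{98} + 22\right)^{2}} = \sqrt{90212 + \left(\frac{2155}{98}\right)^{2}} = \sqrt{90212 + \frac{4644025}{9604}} = \sqrt{\frac{871040073}{9604}} = \frac{\sqrt{871040073}}{98}$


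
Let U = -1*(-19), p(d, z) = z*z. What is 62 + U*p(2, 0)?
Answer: 62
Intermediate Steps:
p(d, z) = z**2
U = 19
62 + U*p(2, 0) = 62 + 19*0**2 = 62 + 19*0 = 62 + 0 = 62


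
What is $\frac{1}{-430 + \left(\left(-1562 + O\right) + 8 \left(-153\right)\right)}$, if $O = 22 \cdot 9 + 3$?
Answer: $- \frac{1}{3015} \approx -0.00033167$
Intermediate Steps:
$O = 201$ ($O = 198 + 3 = 201$)
$\frac{1}{-430 + \left(\left(-1562 + O\right) + 8 \left(-153\right)\right)} = \frac{1}{-430 + \left(\left(-1562 + 201\right) + 8 \left(-153\right)\right)} = \frac{1}{-430 - 2585} = \frac{1}{-3015} = - \frac{1}{3015}$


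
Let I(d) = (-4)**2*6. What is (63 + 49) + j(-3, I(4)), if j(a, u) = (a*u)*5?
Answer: -1328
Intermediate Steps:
I(d) = 96 (I(d) = 16*6 = 96)
j(a, u) = 5*a*u
(63 + 49) + j(-3, I(4)) = (63 + 49) + 5*(-3)*96 = 112 - 1440 = -1328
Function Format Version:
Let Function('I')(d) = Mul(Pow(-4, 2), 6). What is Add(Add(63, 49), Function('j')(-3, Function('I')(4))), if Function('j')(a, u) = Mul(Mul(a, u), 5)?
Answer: -1328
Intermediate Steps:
Function('I')(d) = 96 (Function('I')(d) = Mul(16, 6) = 96)
Function('j')(a, u) = Mul(5, a, u)
Add(Add(63, 49), Function('j')(-3, Function('I')(4))) = Add(Add(63, 49), Mul(5, -3, 96)) = Add(112, -1440) = -1328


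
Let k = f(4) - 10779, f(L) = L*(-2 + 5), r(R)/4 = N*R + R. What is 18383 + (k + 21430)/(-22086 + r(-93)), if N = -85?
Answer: 168435709/9162 ≈ 18384.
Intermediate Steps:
r(R) = -336*R (r(R) = 4*(-85*R + R) = 4*(-84*R) = -336*R)
f(L) = 3*L (f(L) = L*3 = 3*L)
k = -10767 (k = 3*4 - 10779 = 12 - 10779 = -10767)
18383 + (k + 21430)/(-22086 + r(-93)) = 18383 + (-10767 + 21430)/(-22086 - 336*(-93)) = 18383 + 10663/(-22086 + 31248) = 18383 + 10663/9162 = 168435709/9162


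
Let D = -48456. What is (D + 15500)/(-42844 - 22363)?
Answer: 32956/65207 ≈ 0.50541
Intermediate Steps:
(D + 15500)/(-42844 - 22363) = (-48456 + 15500)/(-42844 - 22363) = -32956/(-65207) = -32956*(-1/65207) = 32956/65207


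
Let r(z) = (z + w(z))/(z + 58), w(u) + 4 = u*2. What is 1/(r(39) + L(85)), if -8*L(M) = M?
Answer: -776/7341 ≈ -0.10571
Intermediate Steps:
w(u) = -4 + 2*u (w(u) = -4 + u*2 = -4 + 2*u)
r(z) = (-4 + 3*z)/(58 + z) (r(z) = (z + (-4 + 2*z))/(z + 58) = (-4 + 3*z)/(58 + z))
L(M) = -M/8
1/(r(39) + L(85)) = 1/((-4 + 3*39)/(58 + 39) - ⅛*85) = 1/((-4 + 117)/97 - 85/8) = 1/((1/97)*113 - 85/8) = 1/(113/97 - 85/8) = 1/(-7341/776) = -776/7341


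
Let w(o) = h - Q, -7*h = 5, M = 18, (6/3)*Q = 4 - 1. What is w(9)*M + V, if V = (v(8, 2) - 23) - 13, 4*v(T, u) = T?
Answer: -517/7 ≈ -73.857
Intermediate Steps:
v(T, u) = T/4
Q = 3/2 (Q = (4 - 1)/2 = (½)*3 = 3/2 ≈ 1.5000)
h = -5/7 (h = -⅐*5 = -5/7 ≈ -0.71429)
w(o) = -31/14 (w(o) = -5/7 - 1*3/2 = -5/7 - 3/2 = -31/14)
V = -34 (V = ((¼)*8 - 23) - 13 = (2 - 23) - 13 = -21 - 13 = -34)
w(9)*M + V = -31/14*18 - 34 = -279/7 - 34 = -517/7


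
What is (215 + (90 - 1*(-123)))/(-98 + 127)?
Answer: 428/29 ≈ 14.759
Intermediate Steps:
(215 + (90 - 1*(-123)))/(-98 + 127) = (215 + (90 + 123))/29 = (215 + 213)*(1/29) = 428*(1/29) = 428/29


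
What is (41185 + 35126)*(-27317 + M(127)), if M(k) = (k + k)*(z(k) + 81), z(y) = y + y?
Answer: 4408715403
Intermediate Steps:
z(y) = 2*y
M(k) = 2*k*(81 + 2*k) (M(k) = (k + k)*(2*k + 81) = (2*k)*(81 + 2*k) = 2*k*(81 + 2*k))
(41185 + 35126)*(-27317 + M(127)) = (41185 + 35126)*(-27317 + 2*127*(81 + 2*127)) = 76311*(-27317 + 2*127*(81 + 254)) = 76311*(-27317 + 2*127*335) = 76311*(-27317 + 85090) = 76311*57773 = 4408715403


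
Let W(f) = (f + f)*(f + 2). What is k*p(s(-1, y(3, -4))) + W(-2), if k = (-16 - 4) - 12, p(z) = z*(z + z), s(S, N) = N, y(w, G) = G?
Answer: -1024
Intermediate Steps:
W(f) = 2*f*(2 + f) (W(f) = (2*f)*(2 + f) = 2*f*(2 + f))
p(z) = 2*z² (p(z) = z*(2*z) = 2*z²)
k = -32 (k = -20 - 12 = -32)
k*p(s(-1, y(3, -4))) + W(-2) = -64*(-4)² + 2*(-2)*(2 - 2) = -64*16 + 2*(-2)*0 = -32*32 + 0 = -1024 + 0 = -1024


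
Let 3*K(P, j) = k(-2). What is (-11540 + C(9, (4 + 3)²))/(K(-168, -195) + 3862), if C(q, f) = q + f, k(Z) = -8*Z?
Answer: -17223/5801 ≈ -2.9690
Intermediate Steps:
C(q, f) = f + q
K(P, j) = 16/3 (K(P, j) = (-8*(-2))/3 = (⅓)*16 = 16/3)
(-11540 + C(9, (4 + 3)²))/(K(-168, -195) + 3862) = (-11540 + ((4 + 3)² + 9))/(16/3 + 3862) = (-11540 + (7² + 9))/(11602/3) = (-11540 + (49 + 9))*(3/11602) = (-11540 + 58)*(3/11602) = -11482*3/11602 = -17223/5801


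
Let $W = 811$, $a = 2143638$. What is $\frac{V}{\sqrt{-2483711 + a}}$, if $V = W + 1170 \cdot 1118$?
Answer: $- \frac{1308871 i \sqrt{340073}}{340073} \approx - 2244.5 i$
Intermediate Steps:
$V = 1308871$ ($V = 811 + 1170 \cdot 1118 = 811 + 1308060 = 1308871$)
$\frac{V}{\sqrt{-2483711 + a}} = \frac{1308871}{\sqrt{-2483711 + 2143638}} = \frac{1308871}{\sqrt{-340073}} = \frac{1308871}{i \sqrt{340073}} = 1308871 \left(- \frac{i \sqrt{340073}}{340073}\right) = - \frac{1308871 i \sqrt{340073}}{340073}$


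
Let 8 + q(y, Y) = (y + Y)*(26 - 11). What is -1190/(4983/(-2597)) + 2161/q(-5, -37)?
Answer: 178266007/289014 ≈ 616.81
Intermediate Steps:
q(y, Y) = -8 + 15*Y + 15*y (q(y, Y) = -8 + (y + Y)*(26 - 11) = -8 + (Y + y)*15 = -8 + (15*Y + 15*y) = -8 + 15*Y + 15*y)
-1190/(4983/(-2597)) + 2161/q(-5, -37) = -1190/(4983/(-2597)) + 2161/(-8 + 15*(-37) + 15*(-5)) = -1190/(4983*(-1/2597)) + 2161/(-8 - 555 - 75) = -1190/(-4983/2597) + 2161/(-638) = -1190*(-2597/4983) + 2161*(-1/638) = 3090430/4983 - 2161/638 = 178266007/289014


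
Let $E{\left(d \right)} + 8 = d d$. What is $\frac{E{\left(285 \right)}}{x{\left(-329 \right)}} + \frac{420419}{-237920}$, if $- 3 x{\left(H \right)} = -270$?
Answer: $\frac{1928531093}{2141280} \approx 900.64$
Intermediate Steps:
$E{\left(d \right)} = -8 + d^{2}$ ($E{\left(d \right)} = -8 + d d = -8 + d^{2}$)
$x{\left(H \right)} = 90$ ($x{\left(H \right)} = \left(- \frac{1}{3}\right) \left(-270\right) = 90$)
$\frac{E{\left(285 \right)}}{x{\left(-329 \right)}} + \frac{420419}{-237920} = \frac{-8 + 285^{2}}{90} + \frac{420419}{-237920} = \left(-8 + 81225\right) \frac{1}{90} + 420419 \left(- \frac{1}{237920}\right) = 81217 \cdot \frac{1}{90} - \frac{420419}{237920} = \frac{81217}{90} - \frac{420419}{237920} = \frac{1928531093}{2141280}$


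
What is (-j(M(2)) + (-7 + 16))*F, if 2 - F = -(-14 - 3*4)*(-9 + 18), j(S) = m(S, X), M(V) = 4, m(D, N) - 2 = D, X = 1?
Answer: -696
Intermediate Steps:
m(D, N) = 2 + D
j(S) = 2 + S
F = -232 (F = 2 - (-1)*(-14 - 3*4)*(-9 + 18) = 2 - (-1)*(-14 - 12)*9 = 2 - (-1)*(-26*9) = 2 - (-1)*(-234) = 2 - 1*234 = 2 - 234 = -232)
(-j(M(2)) + (-7 + 16))*F = (-(2 + 4) + (-7 + 16))*(-232) = (-1*6 + 9)*(-232) = (-6 + 9)*(-232) = 3*(-232) = -696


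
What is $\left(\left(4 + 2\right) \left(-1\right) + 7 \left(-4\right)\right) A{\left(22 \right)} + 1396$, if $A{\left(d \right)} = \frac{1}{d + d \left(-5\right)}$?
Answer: $\frac{61441}{44} \approx 1396.4$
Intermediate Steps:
$A{\left(d \right)} = - \frac{1}{4 d}$ ($A{\left(d \right)} = \frac{1}{d - 5 d} = \frac{1}{\left(-4\right) d} = - \frac{1}{4 d}$)
$\left(\left(4 + 2\right) \left(-1\right) + 7 \left(-4\right)\right) A{\left(22 \right)} + 1396 = \left(\left(4 + 2\right) \left(-1\right) + 7 \left(-4\right)\right) \left(- \frac{1}{4 \cdot 22}\right) + 1396 = \left(6 \left(-1\right) - 28\right) \left(\left(- \frac{1}{4}\right) \frac{1}{22}\right) + 1396 = \left(-6 - 28\right) \left(- \frac{1}{88}\right) + 1396 = \left(-34\right) \left(- \frac{1}{88}\right) + 1396 = \frac{17}{44} + 1396 = \frac{61441}{44}$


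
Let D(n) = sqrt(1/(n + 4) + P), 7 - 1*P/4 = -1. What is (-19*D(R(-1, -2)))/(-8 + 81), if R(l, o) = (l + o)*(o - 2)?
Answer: -57*sqrt(57)/292 ≈ -1.4738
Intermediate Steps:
P = 32 (P = 28 - 4*(-1) = 28 + 4 = 32)
R(l, o) = (-2 + o)*(l + o) (R(l, o) = (l + o)*(-2 + o) = (-2 + o)*(l + o))
D(n) = sqrt(32 + 1/(4 + n)) (D(n) = sqrt(1/(n + 4) + 32) = sqrt(1/(4 + n) + 32) = sqrt(32 + 1/(4 + n)))
(-19*D(R(-1, -2)))/(-8 + 81) = (-19*sqrt(129 + 32*((-2)**2 - 2*(-1) - 2*(-2) - 1*(-2)))/sqrt(4 + ((-2)**2 - 2*(-1) - 2*(-2) - 1*(-2))))/(-8 + 81) = -19*sqrt(129 + 32*(4 + 2 + 4 + 2))/sqrt(4 + (4 + 2 + 4 + 2))/73 = -19*sqrt(129 + 32*12)/sqrt(4 + 12)*(1/73) = -19*sqrt(129 + 384)/4*(1/73) = -19*3*sqrt(57)/4*(1/73) = -57*sqrt(57)/4*(1/73) = -57*sqrt(57)/292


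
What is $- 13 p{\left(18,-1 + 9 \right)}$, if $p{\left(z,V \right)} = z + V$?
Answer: $-338$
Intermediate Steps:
$p{\left(z,V \right)} = V + z$
$- 13 p{\left(18,-1 + 9 \right)} = - 13 \left(\left(-1 + 9\right) + 18\right) = - 13 \left(8 + 18\right) = \left(-13\right) 26 = -338$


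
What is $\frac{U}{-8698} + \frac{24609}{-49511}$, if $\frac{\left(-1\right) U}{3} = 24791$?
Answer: $\frac{3468232521}{430646678} \approx 8.0535$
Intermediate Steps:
$U = -74373$ ($U = \left(-3\right) 24791 = -74373$)
$\frac{U}{-8698} + \frac{24609}{-49511} = - \frac{74373}{-8698} + \frac{24609}{-49511} = \left(-74373\right) \left(- \frac{1}{8698}\right) + 24609 \left(- \frac{1}{49511}\right) = \frac{74373}{8698} - \frac{24609}{49511} = \frac{3468232521}{430646678}$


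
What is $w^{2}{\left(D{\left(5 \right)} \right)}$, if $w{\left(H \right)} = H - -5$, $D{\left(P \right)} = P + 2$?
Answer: $144$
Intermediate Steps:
$D{\left(P \right)} = 2 + P$
$w{\left(H \right)} = 5 + H$ ($w{\left(H \right)} = H + 5 = 5 + H$)
$w^{2}{\left(D{\left(5 \right)} \right)} = \left(5 + \left(2 + 5\right)\right)^{2} = \left(5 + 7\right)^{2} = 12^{2} = 144$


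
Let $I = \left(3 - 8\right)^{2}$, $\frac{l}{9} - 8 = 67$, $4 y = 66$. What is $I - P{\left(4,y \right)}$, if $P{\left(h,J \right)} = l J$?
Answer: $- \frac{22225}{2} \approx -11113.0$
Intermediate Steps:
$y = \frac{33}{2}$ ($y = \frac{1}{4} \cdot 66 = \frac{33}{2} \approx 16.5$)
$l = 675$ ($l = 72 + 9 \cdot 67 = 72 + 603 = 675$)
$P{\left(h,J \right)} = 675 J$
$I = 25$ ($I = \left(-5\right)^{2} = 25$)
$I - P{\left(4,y \right)} = 25 - 675 \cdot \frac{33}{2} = 25 - \frac{22275}{2} = - \frac{22225}{2}$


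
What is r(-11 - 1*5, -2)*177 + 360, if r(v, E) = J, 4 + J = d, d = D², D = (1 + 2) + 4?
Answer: 8325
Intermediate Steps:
D = 7 (D = 3 + 4 = 7)
d = 49 (d = 7² = 49)
J = 45 (J = -4 + 49 = 45)
r(v, E) = 45
r(-11 - 1*5, -2)*177 + 360 = 45*177 + 360 = 7965 + 360 = 8325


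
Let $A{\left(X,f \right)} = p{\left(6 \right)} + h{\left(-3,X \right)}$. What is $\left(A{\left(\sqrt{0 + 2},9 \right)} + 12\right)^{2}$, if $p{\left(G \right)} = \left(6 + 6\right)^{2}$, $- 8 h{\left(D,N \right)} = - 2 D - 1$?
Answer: $\frac{1545049}{64} \approx 24141.0$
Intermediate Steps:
$h{\left(D,N \right)} = \frac{1}{8} + \frac{D}{4}$ ($h{\left(D,N \right)} = - \frac{- 2 D - 1}{8} = - \frac{-1 - 2 D}{8} = \frac{1}{8} + \frac{D}{4}$)
$p{\left(G \right)} = 144$ ($p{\left(G \right)} = 12^{2} = 144$)
$A{\left(X,f \right)} = \frac{1147}{8}$ ($A{\left(X,f \right)} = 144 + \left(\frac{1}{8} + \frac{1}{4} \left(-3\right)\right) = 144 + \left(\frac{1}{8} - \frac{3}{4}\right) = 144 - \frac{5}{8} = \frac{1147}{8}$)
$\left(A{\left(\sqrt{0 + 2},9 \right)} + 12\right)^{2} = \left(\frac{1147}{8} + 12\right)^{2} = \left(\frac{1243}{8}\right)^{2} = \frac{1545049}{64}$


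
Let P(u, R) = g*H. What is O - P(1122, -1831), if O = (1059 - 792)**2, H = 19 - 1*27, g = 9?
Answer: 71361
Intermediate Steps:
H = -8 (H = 19 - 27 = -8)
O = 71289 (O = 267**2 = 71289)
P(u, R) = -72 (P(u, R) = 9*(-8) = -72)
O - P(1122, -1831) = 71289 - 1*(-72) = 71289 + 72 = 71361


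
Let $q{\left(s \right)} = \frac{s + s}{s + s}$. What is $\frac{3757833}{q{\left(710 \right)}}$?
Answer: $3757833$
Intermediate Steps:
$q{\left(s \right)} = 1$ ($q{\left(s \right)} = \frac{2 s}{2 s} = 2 s \frac{1}{2 s} = 1$)
$\frac{3757833}{q{\left(710 \right)}} = \frac{3757833}{1} = 3757833 \cdot 1 = 3757833$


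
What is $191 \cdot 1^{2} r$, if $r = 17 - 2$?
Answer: $2865$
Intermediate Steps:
$r = 15$
$191 \cdot 1^{2} r = 191 \cdot 1^{2} \cdot 15 = 191 \cdot 1 \cdot 15 = 191 \cdot 15 = 2865$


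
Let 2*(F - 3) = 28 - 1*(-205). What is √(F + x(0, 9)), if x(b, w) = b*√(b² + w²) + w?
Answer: √514/2 ≈ 11.336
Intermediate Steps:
x(b, w) = w + b*√(b² + w²)
F = 239/2 (F = 3 + (28 - 1*(-205))/2 = 3 + (28 + 205)/2 = 3 + (½)*233 = 3 + 233/2 = 239/2 ≈ 119.50)
√(F + x(0, 9)) = √(239/2 + (9 + 0*√(0² + 9²))) = √(239/2 + (9 + 0*√(0 + 81))) = √(239/2 + (9 + 0*√81)) = √(239/2 + (9 + 0*9)) = √(239/2 + (9 + 0)) = √(239/2 + 9) = √(257/2) = √514/2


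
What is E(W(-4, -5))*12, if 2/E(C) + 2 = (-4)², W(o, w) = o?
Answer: 12/7 ≈ 1.7143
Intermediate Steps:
E(C) = ⅐ (E(C) = 2/(-2 + (-4)²) = 2/(-2 + 16) = 2/14 = 2*(1/14) = ⅐)
E(W(-4, -5))*12 = (⅐)*12 = 12/7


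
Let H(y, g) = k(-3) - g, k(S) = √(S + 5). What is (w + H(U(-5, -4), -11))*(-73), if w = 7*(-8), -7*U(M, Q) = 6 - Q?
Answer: 3285 - 73*√2 ≈ 3181.8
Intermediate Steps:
k(S) = √(5 + S)
U(M, Q) = -6/7 + Q/7 (U(M, Q) = -(6 - Q)/7 = -6/7 + Q/7)
w = -56
H(y, g) = √2 - g (H(y, g) = √(5 - 3) - g = √2 - g)
(w + H(U(-5, -4), -11))*(-73) = (-56 + (√2 - 1*(-11)))*(-73) = (-56 + (√2 + 11))*(-73) = (-56 + (11 + √2))*(-73) = (-45 + √2)*(-73) = 3285 - 73*√2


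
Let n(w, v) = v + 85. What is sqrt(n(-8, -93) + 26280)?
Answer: 4*sqrt(1642) ≈ 162.09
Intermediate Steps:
n(w, v) = 85 + v
sqrt(n(-8, -93) + 26280) = sqrt((85 - 93) + 26280) = sqrt(-8 + 26280) = sqrt(26272) = 4*sqrt(1642)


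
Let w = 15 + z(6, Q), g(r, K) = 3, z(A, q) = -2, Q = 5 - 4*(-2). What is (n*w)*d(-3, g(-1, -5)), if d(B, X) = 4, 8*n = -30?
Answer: -195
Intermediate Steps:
Q = 13 (Q = 5 + 8 = 13)
n = -15/4 (n = (⅛)*(-30) = -15/4 ≈ -3.7500)
w = 13 (w = 15 - 2 = 13)
(n*w)*d(-3, g(-1, -5)) = -15/4*13*4 = -195/4*4 = -195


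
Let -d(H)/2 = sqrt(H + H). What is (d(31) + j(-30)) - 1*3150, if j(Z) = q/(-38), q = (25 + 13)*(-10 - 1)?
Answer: -3139 - 2*sqrt(62) ≈ -3154.8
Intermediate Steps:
d(H) = -2*sqrt(2)*sqrt(H) (d(H) = -2*sqrt(H + H) = -2*sqrt(2)*sqrt(H))
q = -418 (q = 38*(-11) = -418)
j(Z) = 11 (j(Z) = -418/(-38) = -418*(-1/38) = 11)
(d(31) + j(-30)) - 1*3150 = (-2*sqrt(2)*sqrt(31) + 11) - 1*3150 = (-2*sqrt(62) + 11) - 3150 = (11 - 2*sqrt(62)) - 3150 = -3139 - 2*sqrt(62)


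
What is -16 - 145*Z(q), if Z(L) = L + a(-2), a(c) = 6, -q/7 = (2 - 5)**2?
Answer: 8249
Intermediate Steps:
q = -63 (q = -7*(2 - 5)**2 = -7*(-3)**2 = -7*9 = -63)
Z(L) = 6 + L (Z(L) = L + 6 = 6 + L)
-16 - 145*Z(q) = -16 - 145*(6 - 63) = -16 - 145*(-57) = -16 + 8265 = 8249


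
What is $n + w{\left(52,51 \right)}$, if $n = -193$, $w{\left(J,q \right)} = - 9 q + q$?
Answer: $-601$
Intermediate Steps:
$w{\left(J,q \right)} = - 8 q$
$n + w{\left(52,51 \right)} = -193 - 408 = -601$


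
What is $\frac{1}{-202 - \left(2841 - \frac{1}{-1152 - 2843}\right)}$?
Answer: $- \frac{3995}{12156786} \approx -0.00032862$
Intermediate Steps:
$\frac{1}{-202 - \left(2841 - \frac{1}{-1152 - 2843}\right)} = \frac{1}{-202 - \left(2841 - \frac{1}{-3995}\right)} = \frac{1}{-202 - \frac{11349796}{3995}} = \frac{1}{- \frac{12156786}{3995}} = - \frac{3995}{12156786}$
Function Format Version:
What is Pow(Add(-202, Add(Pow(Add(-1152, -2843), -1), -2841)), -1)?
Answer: Rational(-3995, 12156786) ≈ -0.00032862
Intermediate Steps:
Pow(Add(-202, Add(Pow(Add(-1152, -2843), -1), -2841)), -1) = Pow(Add(-202, Add(Pow(-3995, -1), -2841)), -1) = Pow(Add(-202, Add(Rational(-1, 3995), -2841)), -1) = Pow(Add(-202, Rational(-11349796, 3995)), -1) = Pow(Rational(-12156786, 3995), -1) = Rational(-3995, 12156786)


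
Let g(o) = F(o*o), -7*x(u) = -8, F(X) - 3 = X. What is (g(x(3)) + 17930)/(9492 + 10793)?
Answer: 878781/993965 ≈ 0.88412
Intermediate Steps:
F(X) = 3 + X
x(u) = 8/7 (x(u) = -⅐*(-8) = 8/7)
g(o) = 3 + o² (g(o) = 3 + o*o = 3 + o²)
(g(x(3)) + 17930)/(9492 + 10793) = ((3 + (8/7)²) + 17930)/(9492 + 10793) = ((3 + 64/49) + 17930)/20285 = (211/49 + 17930)*(1/20285) = (878781/49)*(1/20285) = 878781/993965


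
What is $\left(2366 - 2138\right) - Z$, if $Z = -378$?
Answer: $606$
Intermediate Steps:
$\left(2366 - 2138\right) - Z = \left(2366 - 2138\right) - -378 = 228 + 378 = 606$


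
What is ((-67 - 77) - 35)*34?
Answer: -6086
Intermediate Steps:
((-67 - 77) - 35)*34 = (-144 - 35)*34 = -179*34 = -6086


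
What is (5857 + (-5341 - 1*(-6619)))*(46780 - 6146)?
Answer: 289923590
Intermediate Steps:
(5857 + (-5341 - 1*(-6619)))*(46780 - 6146) = (5857 + (-5341 + 6619))*40634 = (5857 + 1278)*40634 = 7135*40634 = 289923590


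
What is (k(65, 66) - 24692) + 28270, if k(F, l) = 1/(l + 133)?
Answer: 712023/199 ≈ 3578.0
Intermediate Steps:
k(F, l) = 1/(133 + l)
(k(65, 66) - 24692) + 28270 = (1/(133 + 66) - 24692) + 28270 = (1/199 - 24692) + 28270 = -4913707/199 + 28270 = 712023/199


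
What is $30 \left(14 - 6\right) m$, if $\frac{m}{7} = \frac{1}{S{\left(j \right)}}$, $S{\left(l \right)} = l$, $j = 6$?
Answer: $280$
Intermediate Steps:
$m = \frac{7}{6} \approx 1.1667$
$30 \left(14 - 6\right) m = 30 \left(14 - 6\right) \frac{7}{6} = 30 \cdot 8 \cdot \frac{7}{6} = 30 \cdot \frac{28}{3} = 280$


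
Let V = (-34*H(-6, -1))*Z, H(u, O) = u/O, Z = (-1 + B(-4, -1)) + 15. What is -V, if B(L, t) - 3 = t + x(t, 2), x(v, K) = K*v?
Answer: 2856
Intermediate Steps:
B(L, t) = 3 + 3*t (B(L, t) = 3 + (t + 2*t) = 3 + 3*t)
Z = 14 (Z = (-1 + (3 + 3*(-1))) + 15 = (-1 + (3 - 3)) + 15 = (-1 + 0) + 15 = -1 + 15 = 14)
V = -2856 (V = -(-204)/(-1)*14 = -(-204)*(-1)*14 = -34*6*14 = -204*14 = -2856)
-V = -1*(-2856) = 2856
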